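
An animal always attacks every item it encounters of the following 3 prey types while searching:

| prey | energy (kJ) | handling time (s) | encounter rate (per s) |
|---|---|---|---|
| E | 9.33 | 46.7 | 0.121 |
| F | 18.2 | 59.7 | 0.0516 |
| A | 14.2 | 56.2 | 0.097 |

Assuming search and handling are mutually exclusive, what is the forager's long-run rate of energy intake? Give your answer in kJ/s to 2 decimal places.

0.23 kJ/s

R = (0.121×9.33 + 0.0516×18.2 + 0.097×14.2) / (1 + 0.121×46.7 + 0.0516×59.7 + 0.097×56.2) = 3.445/15.18 = 0.2269 kJ/s.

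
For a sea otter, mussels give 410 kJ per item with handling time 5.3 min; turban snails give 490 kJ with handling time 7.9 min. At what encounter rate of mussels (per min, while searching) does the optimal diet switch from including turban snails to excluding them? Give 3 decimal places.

At the threshold, the rate on mussels alone equals the profitability of turban snails: λ·410/(1 + λ·5.3) = 490/7.9 = 62.03.
Rearranging, λ(410 − 62.03×5.3) = 62.03, so λ = 62.03/81.27 = 0.7632 per min.

0.763 per min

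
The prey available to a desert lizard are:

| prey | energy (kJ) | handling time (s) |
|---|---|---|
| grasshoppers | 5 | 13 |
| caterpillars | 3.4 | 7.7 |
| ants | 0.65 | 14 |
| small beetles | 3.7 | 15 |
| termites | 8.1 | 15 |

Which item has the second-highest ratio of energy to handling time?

caterpillars

Profitability E/h (kJ/s): grasshoppers = 5/13 = 0.385, caterpillars = 3.4/7.7 = 0.442, ants = 0.65/14 = 0.0464, small beetles = 3.7/15 = 0.247, termites = 8.1/15 = 0.54.
Ranked: termites > caterpillars > grasshoppers > small beetles > ants.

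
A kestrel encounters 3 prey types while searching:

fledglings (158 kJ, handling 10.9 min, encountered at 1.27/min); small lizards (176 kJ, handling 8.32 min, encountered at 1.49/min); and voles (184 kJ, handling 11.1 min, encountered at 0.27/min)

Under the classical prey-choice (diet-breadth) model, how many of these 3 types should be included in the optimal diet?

1

Rank by E/h (kJ/min): small lizards 21.2, voles 16.6, fledglings 14.5. Include each in turn until the next type's E/h falls below the running intake rate.
Rate on top 1: 19.57. voles: 16.6 < 19.57 → exclude; stop.
Optimal diet: small lizards — 1 of 3 types.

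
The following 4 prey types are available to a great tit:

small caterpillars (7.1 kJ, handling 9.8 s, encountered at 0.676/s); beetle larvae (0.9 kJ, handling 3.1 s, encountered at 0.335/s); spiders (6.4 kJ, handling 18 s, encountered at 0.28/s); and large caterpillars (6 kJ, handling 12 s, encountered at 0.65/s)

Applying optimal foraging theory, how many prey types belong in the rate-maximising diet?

1

E/h in descending order: small caterpillars 0.724, large caterpillars 0.5, spiders 0.356, beetle larvae 0.29 kJ/s. The optimal diet is the largest prefix of this list for which every included type satisfies E_i/h_i > R on the types above it.
Rate on top 1: 0.6295. large caterpillars: 0.5 < 0.6295 → exclude; stop.
Optimal diet: small caterpillars — 1 of 4 types.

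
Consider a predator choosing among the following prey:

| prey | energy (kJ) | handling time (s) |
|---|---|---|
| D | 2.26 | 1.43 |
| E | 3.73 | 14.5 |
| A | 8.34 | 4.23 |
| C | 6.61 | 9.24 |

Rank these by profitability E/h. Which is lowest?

Profitability E/h (kJ/s): D = 2.26/1.43 = 1.58, E = 3.73/14.5 = 0.257, A = 8.34/4.23 = 1.97, C = 6.61/9.24 = 0.715.
Ranked: A > D > C > E.

E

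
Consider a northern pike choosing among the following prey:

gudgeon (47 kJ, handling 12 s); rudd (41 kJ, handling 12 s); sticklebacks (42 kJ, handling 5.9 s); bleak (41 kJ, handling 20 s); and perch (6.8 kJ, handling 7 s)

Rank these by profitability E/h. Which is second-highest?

Profitability E/h (kJ/s): gudgeon = 47/12 = 3.92, rudd = 41/12 = 3.42, sticklebacks = 42/5.9 = 7.12, bleak = 41/20 = 2.05, perch = 6.8/7 = 0.971.
Ranked: sticklebacks > gudgeon > rudd > bleak > perch.

gudgeon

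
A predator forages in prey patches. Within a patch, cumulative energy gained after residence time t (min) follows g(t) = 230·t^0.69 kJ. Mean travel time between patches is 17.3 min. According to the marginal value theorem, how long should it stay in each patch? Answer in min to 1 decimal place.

38.5 min

By the marginal value theorem, leave when the instantaneous gain rate g'(t) equals the habitat-wide average g(t)/(T + t).
g'(t) = 0.69·230·t^-0.31. Setting 0.69·230·t^-0.31 = 230·t^0.69/(17.3+t) gives 0.69(17.3+t) = t, so 0.31·t = 0.69×17.3.
t* = 0.69×17.3/0.31 = 38.51 min.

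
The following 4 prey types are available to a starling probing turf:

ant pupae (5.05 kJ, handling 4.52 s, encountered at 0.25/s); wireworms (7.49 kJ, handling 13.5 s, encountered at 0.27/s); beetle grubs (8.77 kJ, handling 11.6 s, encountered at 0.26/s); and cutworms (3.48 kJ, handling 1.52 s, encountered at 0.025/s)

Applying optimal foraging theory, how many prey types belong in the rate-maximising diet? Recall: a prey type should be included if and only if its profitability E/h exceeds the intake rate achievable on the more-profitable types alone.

Profitabilities (E/h, kJ/s): cutworms 2.29, ant pupae 1.12, beetle grubs 0.756, wireworms 0.555. Add prey in this order while the next type's profitability exceeds the intake rate on those already taken.
Rate on top 1: 0.08382. ant pupae: 1.12 > 0.08382 → include.
Rate on top 2: 0.6225. beetle grubs: 0.756 > 0.6225 → include.
Rate on top 3: 0.7002. wireworms: 0.555 < 0.7002 → exclude; stop.
Optimal diet: cutworms, ant pupae, beetle grubs — 3 of 4 types.

3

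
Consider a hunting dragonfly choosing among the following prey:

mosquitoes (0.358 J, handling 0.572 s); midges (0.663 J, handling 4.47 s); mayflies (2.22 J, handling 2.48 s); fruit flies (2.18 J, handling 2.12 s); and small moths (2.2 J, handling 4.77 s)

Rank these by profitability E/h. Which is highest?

fruit flies

Profitability E/h (J/s): mosquitoes = 0.358/0.572 = 0.626, midges = 0.663/4.47 = 0.148, mayflies = 2.22/2.48 = 0.895, fruit flies = 2.18/2.12 = 1.03, small moths = 2.2/4.77 = 0.461.
Ranked: fruit flies > mayflies > mosquitoes > small moths > midges.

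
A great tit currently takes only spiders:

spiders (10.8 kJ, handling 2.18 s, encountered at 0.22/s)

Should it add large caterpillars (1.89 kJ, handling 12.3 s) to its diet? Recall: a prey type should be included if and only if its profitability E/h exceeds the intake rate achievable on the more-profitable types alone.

No

Current rate: (0.22×10.8)/(1 + 0.22×2.18) = 1.606 kJ/s.
large caterpillars: E/h = 1.89/12.3 = 0.1537 kJ/s.
0.1537 < 1.606, so adding large caterpillars would lower the average — exclude it.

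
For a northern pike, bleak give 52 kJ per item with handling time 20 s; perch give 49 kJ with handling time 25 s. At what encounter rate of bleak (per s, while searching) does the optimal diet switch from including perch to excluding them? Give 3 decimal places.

At the threshold, the rate on bleak alone equals the profitability of perch: λ·52/(1 + λ·20) = 49/25 = 1.96.
Rearranging, λ(52 − 1.96×20) = 1.96, so λ = 1.96/12.8 = 0.1531 per s.

0.153 per s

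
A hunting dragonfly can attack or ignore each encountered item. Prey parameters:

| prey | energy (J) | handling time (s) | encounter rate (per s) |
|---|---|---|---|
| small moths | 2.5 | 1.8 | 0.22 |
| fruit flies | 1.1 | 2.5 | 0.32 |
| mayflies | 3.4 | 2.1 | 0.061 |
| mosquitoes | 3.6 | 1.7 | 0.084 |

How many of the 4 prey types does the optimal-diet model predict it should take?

3

Profitabilities (E/h, J/s): mosquitoes 2.12, mayflies 1.62, small moths 1.39, fruit flies 0.44. Add prey in this order while the next type's profitability exceeds the intake rate on those already taken.
Rate on top 1: 0.2646. mayflies: 1.62 > 0.2646 → include.
Rate on top 2: 0.4011. small moths: 1.39 > 0.4011 → include.
Rate on top 3: 0.6358. fruit flies: 0.44 < 0.6358 → exclude; stop.
Optimal diet: mosquitoes, mayflies, small moths — 3 of 4 types.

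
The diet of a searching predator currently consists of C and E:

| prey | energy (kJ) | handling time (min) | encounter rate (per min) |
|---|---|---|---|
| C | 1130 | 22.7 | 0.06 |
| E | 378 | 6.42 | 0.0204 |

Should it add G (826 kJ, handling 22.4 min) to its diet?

Yes

On C and E alone, R = ΣλE/(1+Σλh) = 75.51/2.493 = 30.29 kJ/min.
G: E/h = 826/22.4 = 36.88 kJ/min.
36.88 > 30.29, so adding G raises the average — include it.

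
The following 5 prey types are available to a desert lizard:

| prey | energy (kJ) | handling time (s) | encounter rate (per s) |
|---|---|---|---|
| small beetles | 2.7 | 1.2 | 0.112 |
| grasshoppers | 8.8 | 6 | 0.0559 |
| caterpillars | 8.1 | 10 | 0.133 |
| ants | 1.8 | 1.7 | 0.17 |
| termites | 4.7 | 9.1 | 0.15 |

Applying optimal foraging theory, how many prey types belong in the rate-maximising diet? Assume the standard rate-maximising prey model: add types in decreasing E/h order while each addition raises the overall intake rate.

4

E/h in descending order: small beetles 2.25, grasshoppers 1.47, ants 1.06, caterpillars 0.81, termites 0.516 kJ/s. The optimal diet is the largest prefix of this list for which every included type satisfies E_i/h_i > R on the types above it.
Rate on top 1: 0.2666. grasshoppers: 1.47 > 0.2666 → include.
Rate on top 2: 0.5404. ants: 1.06 > 0.5404 → include.
Rate on top 3: 0.6256. caterpillars: 0.81 > 0.6256 → include.
Rate on top 4: 0.705. termites: 0.516 < 0.705 → exclude; stop.
Optimal diet: small beetles, grasshoppers, ants, caterpillars — 4 of 5 types.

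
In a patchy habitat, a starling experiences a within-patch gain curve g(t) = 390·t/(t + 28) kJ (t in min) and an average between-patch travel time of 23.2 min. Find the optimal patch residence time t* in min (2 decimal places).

25.49 min

Optimal t* satisfies g'(t*) = g(t*)/(T + t*).
g'(t) = 390·28/(t + 28)². Setting 390·28/(t+28)² = 390t/[(t+28)(23.2+t)] gives 28(23.2+t) = t(t+28), so t² = 28×23.2 = 649.6.
t* = √649.6 = 25.49 min.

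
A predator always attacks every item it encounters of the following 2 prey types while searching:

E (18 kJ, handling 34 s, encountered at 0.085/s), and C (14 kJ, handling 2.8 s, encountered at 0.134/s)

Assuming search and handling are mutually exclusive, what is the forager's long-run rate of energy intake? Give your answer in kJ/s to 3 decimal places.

0.799 kJ/s

R = (0.085×18 + 0.134×14) / (1 + 0.085×34 + 0.134×2.8) = 3.406/4.265 = 0.7986 kJ/s.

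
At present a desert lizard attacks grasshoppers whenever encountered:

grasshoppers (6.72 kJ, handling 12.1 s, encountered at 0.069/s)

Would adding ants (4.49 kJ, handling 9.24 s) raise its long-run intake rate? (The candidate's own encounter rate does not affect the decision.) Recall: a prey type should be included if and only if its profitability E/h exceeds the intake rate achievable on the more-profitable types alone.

Intake rate on the current diet: R = (0.069×6.72) / (1 + 0.069×12.1) = 0.4637/1.835 = 0.2527 kJ/s.
Profitability of ants: 4.49/9.24 = 0.4859 kJ/s.
Since 0.4859 > R, including ants increases the long-run rate.

Yes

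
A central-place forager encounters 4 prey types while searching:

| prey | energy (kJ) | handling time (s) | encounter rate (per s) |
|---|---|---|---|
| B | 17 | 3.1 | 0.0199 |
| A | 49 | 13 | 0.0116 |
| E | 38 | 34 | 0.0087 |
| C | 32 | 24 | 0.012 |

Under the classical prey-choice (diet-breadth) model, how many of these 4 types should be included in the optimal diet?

4

E/h in descending order: B 5.48, A 3.77, C 1.33, E 1.12 kJ/s. The optimal diet is the largest prefix of this list for which every included type satisfies E_i/h_i > R on the types above it.
Rate on top 1: 0.3186. A: 3.77 > 0.3186 → include.
Rate on top 2: 0.7478. C: 1.33 > 0.7478 → include.
Rate on top 3: 0.8602. E: 1.12 > 0.8602 → include.
Optimal diet: B, A, C, E — 4 of 4 types.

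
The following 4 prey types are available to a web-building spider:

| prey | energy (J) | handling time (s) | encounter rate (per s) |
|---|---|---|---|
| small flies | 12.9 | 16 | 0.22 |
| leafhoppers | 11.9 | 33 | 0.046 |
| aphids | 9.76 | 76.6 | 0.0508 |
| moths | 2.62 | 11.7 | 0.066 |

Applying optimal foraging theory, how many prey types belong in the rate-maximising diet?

1

Profitabilities (E/h, J/s): small flies 0.806, leafhoppers 0.361, moths 0.224, aphids 0.127. Add prey in this order while the next type's profitability exceeds the intake rate on those already taken.
Rate on top 1: 0.6279. leafhoppers: 0.361 < 0.6279 → exclude; stop.
Optimal diet: small flies — 1 of 4 types.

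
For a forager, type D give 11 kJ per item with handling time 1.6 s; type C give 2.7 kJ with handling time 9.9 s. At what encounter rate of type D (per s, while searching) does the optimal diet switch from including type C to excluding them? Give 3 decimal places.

The zero-one rule: include type C iff E₂/h₂ > λE₁/(1+λh₁). Equality gives the switch point.
λE₁h₂ = E₂ + λE₂h₁ ⇒ λ = E₂/(E₁h₂ − E₂h₁) = 2.7/(108.9 − 4.32) = 0.02582 per s.

0.026 per s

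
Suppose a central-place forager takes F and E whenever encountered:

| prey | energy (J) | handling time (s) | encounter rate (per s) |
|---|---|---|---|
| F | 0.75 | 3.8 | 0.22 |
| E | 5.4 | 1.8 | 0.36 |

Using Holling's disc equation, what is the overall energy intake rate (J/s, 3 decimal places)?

R = Σλ_iE_i / (1 + Σλ_ih_i)
Numerator: 0.22×0.75 + 0.36×5.4 = 2.109
Denominator: 1 + 0.22×3.8 + 0.36×1.8 = 2.484
R = 2.109/2.484 = 0.849 J/s

0.849 J/s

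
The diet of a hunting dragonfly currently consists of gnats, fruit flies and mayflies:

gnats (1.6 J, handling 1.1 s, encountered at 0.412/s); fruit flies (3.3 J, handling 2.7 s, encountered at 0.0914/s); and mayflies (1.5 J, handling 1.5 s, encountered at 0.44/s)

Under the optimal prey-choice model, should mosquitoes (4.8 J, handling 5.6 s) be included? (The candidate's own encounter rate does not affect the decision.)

Yes

Intake rate on the current diet: R = (0.412×1.6 + 0.0914×3.3 + 0.44×1.5) / (1 + 0.412×1.1 + 0.0914×2.7 + 0.44×1.5) = 1.621/2.36 = 0.6868 J/s.
mosquitoes: E/h = 4.8/5.6 = 0.8571 J/s.
0.8571 > 0.6868, so adding mosquitoes raises the average — include it.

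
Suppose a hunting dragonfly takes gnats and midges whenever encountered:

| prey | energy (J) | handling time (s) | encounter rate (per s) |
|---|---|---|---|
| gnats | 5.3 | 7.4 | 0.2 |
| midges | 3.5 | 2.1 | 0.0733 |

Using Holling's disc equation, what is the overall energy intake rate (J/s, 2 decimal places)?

R = (0.2×5.3 + 0.0733×3.5) / (1 + 0.2×7.4 + 0.0733×2.1) = 1.317/2.634 = 0.4998 J/s.

0.50 J/s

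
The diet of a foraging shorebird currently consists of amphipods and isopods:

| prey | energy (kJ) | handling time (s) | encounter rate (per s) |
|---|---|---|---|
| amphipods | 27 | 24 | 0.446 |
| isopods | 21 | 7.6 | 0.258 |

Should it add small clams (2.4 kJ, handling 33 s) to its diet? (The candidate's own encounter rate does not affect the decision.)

No

Intake rate on the current diet: R = (0.446×27 + 0.258×21) / (1 + 0.446×24 + 0.258×7.6) = 17.46/13.66 = 1.278 kJ/s.
small clams: E/h = 2.4/33 = 0.07273 kJ/s.
Since 0.07273 < R, time spent handling small clams is better spent searching.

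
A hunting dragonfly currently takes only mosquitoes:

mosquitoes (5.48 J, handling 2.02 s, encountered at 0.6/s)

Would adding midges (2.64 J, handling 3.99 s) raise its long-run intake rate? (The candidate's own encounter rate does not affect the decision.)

Current rate: (0.6×5.48)/(1 + 0.6×2.02) = 1.486 J/s.
Profitability of midges: 2.64/3.99 = 0.6617 J/s.
0.6617 < 1.486, so adding midges would lower the average — exclude it.

No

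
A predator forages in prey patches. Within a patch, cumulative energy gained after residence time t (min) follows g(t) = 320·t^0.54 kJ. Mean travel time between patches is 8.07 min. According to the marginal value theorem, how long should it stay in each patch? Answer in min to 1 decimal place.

9.5 min

Maximise g(t)/(T+t): set derivative to zero → g'(t)(T+t) = g(t).
g'(t) = 0.54·320·t^-0.46. Setting 0.54·320·t^-0.46 = 320·t^0.54/(8.07+t) gives 0.54(8.07+t) = t, so 0.46·t = 0.54×8.07.
t* = 0.54×8.07/0.46 = 9.473 min.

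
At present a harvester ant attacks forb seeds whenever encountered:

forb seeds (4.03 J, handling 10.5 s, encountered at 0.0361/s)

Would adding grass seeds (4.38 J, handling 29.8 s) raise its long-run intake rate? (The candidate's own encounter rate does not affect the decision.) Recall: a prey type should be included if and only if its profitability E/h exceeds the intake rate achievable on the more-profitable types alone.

On forb seeds alone, R = ΣλE/(1+Σλh) = 0.1455/1.379 = 0.1055 J/s.
grass seeds: E/h = 4.38/29.8 = 0.147 J/s.
0.147 > 0.1055, so adding grass seeds raises the average — include it.

Yes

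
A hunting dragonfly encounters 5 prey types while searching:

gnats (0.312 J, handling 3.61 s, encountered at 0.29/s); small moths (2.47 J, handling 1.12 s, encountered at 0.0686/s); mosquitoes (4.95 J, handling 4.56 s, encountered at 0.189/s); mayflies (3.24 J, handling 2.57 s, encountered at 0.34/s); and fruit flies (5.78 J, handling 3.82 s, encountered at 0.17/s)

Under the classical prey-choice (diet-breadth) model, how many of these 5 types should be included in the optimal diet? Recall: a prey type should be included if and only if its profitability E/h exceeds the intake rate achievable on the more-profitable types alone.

4

Profitabilities (E/h, J/s): small moths 2.21, fruit flies 1.51, mayflies 1.26, mosquitoes 1.09, gnats 0.0864. Add prey in this order while the next type's profitability exceeds the intake rate on those already taken.
Rate on top 1: 0.1574. fruit flies: 1.51 > 0.1574 → include.
Rate on top 2: 0.6674. mayflies: 1.26 > 0.6674 → include.
Rate on top 3: 0.8668. mosquitoes: 1.09 > 0.8668 → include.
Rate on top 4: 0.9212. gnats: 0.0864 < 0.9212 → exclude; stop.
Optimal diet: small moths, fruit flies, mayflies, mosquitoes — 4 of 5 types.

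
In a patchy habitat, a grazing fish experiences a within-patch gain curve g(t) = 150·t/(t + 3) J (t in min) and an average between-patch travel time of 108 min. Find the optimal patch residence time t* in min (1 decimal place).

18.0 min

By the marginal value theorem, leave when the instantaneous gain rate g'(t) equals the habitat-wide average g(t)/(T + t).
g'(t) = 150·3/(t + 3)². Setting 150·3/(t+3)² = 150t/[(t+3)(108+t)] gives 3(108+t) = t(t+3), so t² = 3×108 = 324.
t* = √324 = 18 min.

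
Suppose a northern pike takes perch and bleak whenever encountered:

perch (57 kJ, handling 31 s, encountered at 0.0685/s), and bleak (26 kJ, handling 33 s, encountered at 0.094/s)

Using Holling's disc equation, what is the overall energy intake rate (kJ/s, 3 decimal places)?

1.020 kJ/s

R = (0.0685×57 + 0.094×26) / (1 + 0.0685×31 + 0.094×33) = 6.349/6.226 = 1.02 kJ/s.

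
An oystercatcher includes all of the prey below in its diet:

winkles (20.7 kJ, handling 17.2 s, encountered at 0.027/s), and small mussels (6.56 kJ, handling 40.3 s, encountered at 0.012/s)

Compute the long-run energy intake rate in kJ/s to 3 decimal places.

R = Σλ_iE_i / (1 + Σλ_ih_i)
Numerator: 0.027×20.7 + 0.012×6.56 = 0.6376
Denominator: 1 + 0.027×17.2 + 0.012×40.3 = 1.948
R = 0.6376/1.948 = 0.3273 kJ/s

0.327 kJ/s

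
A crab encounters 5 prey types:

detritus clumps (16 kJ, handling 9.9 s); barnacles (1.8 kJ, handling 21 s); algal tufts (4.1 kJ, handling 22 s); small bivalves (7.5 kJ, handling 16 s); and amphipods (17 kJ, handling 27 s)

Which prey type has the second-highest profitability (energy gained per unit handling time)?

Profitability E/h (kJ/s): detritus clumps = 16/9.9 = 1.62, barnacles = 1.8/21 = 0.0857, algal tufts = 4.1/22 = 0.186, small bivalves = 7.5/16 = 0.469, amphipods = 17/27 = 0.63.
Ranked: detritus clumps > amphipods > small bivalves > algal tufts > barnacles.

amphipods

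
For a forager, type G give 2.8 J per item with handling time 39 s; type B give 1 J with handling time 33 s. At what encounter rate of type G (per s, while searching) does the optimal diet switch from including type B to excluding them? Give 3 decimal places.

0.019 per s

Drop type B once their profitability E₂/h₂ falls below the rate achievable on type G alone: E₂/h₂ = λE₁/(1 + λh₁).
Solve for λ: λE₁h₂ = E₂(1 + λh₁) → λ(E₁h₂ − E₂h₁) = E₂ → λ = E₂/(E₁h₂ − E₂h₁).
λ = 1/(2.8×33 − 1×39) = 1/53.4 = 0.01873 per s.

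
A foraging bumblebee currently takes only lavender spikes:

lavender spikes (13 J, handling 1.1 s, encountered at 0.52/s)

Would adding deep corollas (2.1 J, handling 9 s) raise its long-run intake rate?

On lavender spikes alone, R = ΣλE/(1+Σλh) = 6.76/1.572 = 4.3 J/s.
Profitability of deep corollas: 2.1/9 = 0.2333 J/s.
0.2333 < 4.3, so adding deep corollas would lower the average — exclude it.

No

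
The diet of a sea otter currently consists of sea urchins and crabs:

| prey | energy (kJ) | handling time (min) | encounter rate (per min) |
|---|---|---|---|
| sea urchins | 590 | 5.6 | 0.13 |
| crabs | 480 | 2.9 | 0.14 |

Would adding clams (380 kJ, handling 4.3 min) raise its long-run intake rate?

Yes

Intake rate on the current diet: R = (0.13×590 + 0.14×480) / (1 + 0.13×5.6 + 0.14×2.9) = 143.9/2.134 = 67.43 kJ/min.
Profitability of clams: 380/4.3 = 88.37 kJ/min.
88.37 > 67.43, so adding clams raises the average — include it.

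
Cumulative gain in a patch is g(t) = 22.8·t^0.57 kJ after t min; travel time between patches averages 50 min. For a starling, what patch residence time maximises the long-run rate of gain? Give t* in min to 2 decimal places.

By the marginal value theorem, leave when the instantaneous gain rate g'(t) equals the habitat-wide average g(t)/(T + t).
g'(t) = 0.57·22.8·t^-0.43. Setting 0.57·22.8·t^-0.43 = 22.8·t^0.57/(50+t) gives 0.57(50+t) = t, so 0.43·t = 0.57×50.
t* = 0.57×50/0.43 = 66.28 min.

66.28 min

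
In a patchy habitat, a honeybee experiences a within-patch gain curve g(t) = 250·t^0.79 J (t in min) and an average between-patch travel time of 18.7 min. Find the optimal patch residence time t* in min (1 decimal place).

By the marginal value theorem, leave when the instantaneous gain rate g'(t) equals the habitat-wide average g(t)/(T + t).
g'(t) = 0.79·250·t^-0.21. Setting 0.79·250·t^-0.21 = 250·t^0.79/(18.7+t) gives 0.79(18.7+t) = t, so 0.21·t = 0.79×18.7.
t* = 0.79×18.7/0.21 = 70.35 min.

70.3 min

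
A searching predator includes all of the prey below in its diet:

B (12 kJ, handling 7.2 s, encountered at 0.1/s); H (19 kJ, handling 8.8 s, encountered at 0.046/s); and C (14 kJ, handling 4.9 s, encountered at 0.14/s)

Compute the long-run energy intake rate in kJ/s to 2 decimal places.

R = (0.1×12 + 0.046×19 + 0.14×14) / (1 + 0.1×7.2 + 0.046×8.8 + 0.14×4.9) = 4.034/2.811 = 1.435 kJ/s.

1.44 kJ/s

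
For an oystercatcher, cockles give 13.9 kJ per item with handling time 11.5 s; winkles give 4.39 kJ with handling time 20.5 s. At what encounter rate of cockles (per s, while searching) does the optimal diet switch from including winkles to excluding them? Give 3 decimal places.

0.019 per s

The zero-one rule: include winkles iff E₂/h₂ > λE₁/(1+λh₁). Equality gives the switch point.
λE₁h₂ = E₂ + λE₂h₁ ⇒ λ = E₂/(E₁h₂ − E₂h₁) = 4.39/(284.9 − 50.48) = 0.01872 per s.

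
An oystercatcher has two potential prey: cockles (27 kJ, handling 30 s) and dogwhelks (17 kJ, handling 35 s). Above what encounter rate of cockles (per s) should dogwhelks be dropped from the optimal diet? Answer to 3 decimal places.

At the threshold, the rate on cockles alone equals the profitability of dogwhelks: λ·27/(1 + λ·30) = 17/35 = 0.4857.
Rearranging, λ(27 − 0.4857×30) = 0.4857, so λ = 0.4857/12.43 = 0.03908 per s.

0.039 per s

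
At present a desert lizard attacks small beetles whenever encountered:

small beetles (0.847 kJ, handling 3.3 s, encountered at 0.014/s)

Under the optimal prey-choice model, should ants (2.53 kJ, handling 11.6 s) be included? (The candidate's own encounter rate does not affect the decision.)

Yes

Current rate: (0.014×0.847)/(1 + 0.014×3.3) = 0.01133 kJ/s.
ants: E/h = 2.53/11.6 = 0.2181 kJ/s.
0.2181 > 0.01133, so adding ants raises the average — include it.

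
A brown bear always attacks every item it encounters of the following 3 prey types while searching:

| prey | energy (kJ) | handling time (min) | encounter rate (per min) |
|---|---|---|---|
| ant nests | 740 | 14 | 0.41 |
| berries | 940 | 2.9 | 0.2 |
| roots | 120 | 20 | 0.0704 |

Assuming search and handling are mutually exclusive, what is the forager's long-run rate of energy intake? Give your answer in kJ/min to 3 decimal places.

57.269 kJ/min

R = (0.41×740 + 0.2×940 + 0.0704×120) / (1 + 0.41×14 + 0.2×2.9 + 0.0704×20) = 499.8/8.728 = 57.27 kJ/min.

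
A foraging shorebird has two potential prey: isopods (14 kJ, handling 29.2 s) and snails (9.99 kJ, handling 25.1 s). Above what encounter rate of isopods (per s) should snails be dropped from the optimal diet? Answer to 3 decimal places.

0.167 per s

At the threshold, the rate on isopods alone equals the profitability of snails: λ·14/(1 + λ·29.2) = 9.99/25.1 = 0.398.
Rearranging, λ(14 − 0.398×29.2) = 0.398, so λ = 0.398/2.378 = 0.1674 per s.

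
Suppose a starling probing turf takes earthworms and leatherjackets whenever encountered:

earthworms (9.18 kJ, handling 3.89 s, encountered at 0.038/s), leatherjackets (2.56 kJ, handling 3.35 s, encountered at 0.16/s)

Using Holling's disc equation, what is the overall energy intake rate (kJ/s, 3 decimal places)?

R = (0.038×9.18 + 0.16×2.56) / (1 + 0.038×3.89 + 0.16×3.35) = 0.7584/1.684 = 0.4504 kJ/s.

0.450 kJ/s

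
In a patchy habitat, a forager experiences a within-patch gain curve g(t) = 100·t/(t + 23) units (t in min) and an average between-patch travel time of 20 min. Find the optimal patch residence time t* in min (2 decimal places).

Maximise g(t)/(T+t): set derivative to zero → g'(t)(T+t) = g(t).
g'(t) = 100·23/(t + 23)². Setting 100·23/(t+23)² = 100t/[(t+23)(20+t)] gives 23(20+t) = t(t+23), so t² = 23×20 = 460.
t* = √460 = 21.45 min.

21.45 min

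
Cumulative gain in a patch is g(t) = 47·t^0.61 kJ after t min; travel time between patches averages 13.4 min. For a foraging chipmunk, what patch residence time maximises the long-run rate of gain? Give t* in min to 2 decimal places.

20.96 min

Maximise g(t)/(T+t): set derivative to zero → g'(t)(T+t) = g(t).
g'(t) = 0.61·47·t^-0.39. Setting 0.61·47·t^-0.39 = 47·t^0.61/(13.4+t) gives 0.61(13.4+t) = t, so 0.39·t = 0.61×13.4.
t* = 0.61×13.4/0.39 = 20.96 min.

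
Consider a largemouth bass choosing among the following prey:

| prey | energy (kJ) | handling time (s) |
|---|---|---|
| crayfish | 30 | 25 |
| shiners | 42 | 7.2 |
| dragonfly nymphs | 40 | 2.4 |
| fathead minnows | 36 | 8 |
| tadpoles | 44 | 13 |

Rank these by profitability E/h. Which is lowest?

Profitability E/h (kJ/s): crayfish = 30/25 = 1.2, shiners = 42/7.2 = 5.83, dragonfly nymphs = 40/2.4 = 16.7, fathead minnows = 36/8 = 4.5, tadpoles = 44/13 = 3.38.
Ranked: dragonfly nymphs > shiners > fathead minnows > tadpoles > crayfish.

crayfish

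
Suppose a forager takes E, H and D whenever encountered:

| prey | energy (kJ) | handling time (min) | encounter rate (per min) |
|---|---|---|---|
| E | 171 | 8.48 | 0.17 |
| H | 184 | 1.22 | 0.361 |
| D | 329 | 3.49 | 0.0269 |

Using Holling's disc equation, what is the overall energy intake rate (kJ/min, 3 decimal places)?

35.063 kJ/min

R = (0.17×171 + 0.361×184 + 0.0269×329) / (1 + 0.17×8.48 + 0.361×1.22 + 0.0269×3.49) = 104.3/2.976 = 35.06 kJ/min.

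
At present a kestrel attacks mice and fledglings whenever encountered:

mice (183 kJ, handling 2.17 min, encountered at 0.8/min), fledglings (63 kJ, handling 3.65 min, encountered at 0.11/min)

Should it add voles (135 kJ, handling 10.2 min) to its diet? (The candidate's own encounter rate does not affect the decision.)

No

Intake rate on the current diet: R = (0.8×183 + 0.11×63) / (1 + 0.8×2.17 + 0.11×3.65) = 153.3/3.138 = 48.87 kJ/min.
Profitability of voles: 135/10.2 = 13.24 kJ/min.
13.24 < 48.87, so adding voles would lower the average — exclude it.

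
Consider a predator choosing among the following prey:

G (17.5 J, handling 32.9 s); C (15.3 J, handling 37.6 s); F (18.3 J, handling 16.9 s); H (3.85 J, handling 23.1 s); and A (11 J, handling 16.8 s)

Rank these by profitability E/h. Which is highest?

F

Profitability E/h (J/s): G = 17.5/32.9 = 0.532, C = 15.3/37.6 = 0.407, F = 18.3/16.9 = 1.08, H = 3.85/23.1 = 0.167, A = 11/16.8 = 0.655.
Ranked: F > A > G > C > H.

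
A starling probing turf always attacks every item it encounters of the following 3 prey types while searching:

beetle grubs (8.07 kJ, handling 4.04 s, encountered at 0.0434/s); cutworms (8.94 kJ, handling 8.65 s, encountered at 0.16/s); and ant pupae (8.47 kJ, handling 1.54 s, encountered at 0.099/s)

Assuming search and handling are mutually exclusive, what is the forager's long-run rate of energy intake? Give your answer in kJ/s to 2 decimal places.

0.97 kJ/s

R = (0.0434×8.07 + 0.16×8.94 + 0.099×8.47) / (1 + 0.0434×4.04 + 0.16×8.65 + 0.099×1.54) = 2.619/2.712 = 0.9658 kJ/s.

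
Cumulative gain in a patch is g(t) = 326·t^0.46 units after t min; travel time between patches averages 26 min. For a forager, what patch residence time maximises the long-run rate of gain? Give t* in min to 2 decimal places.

Optimal t* satisfies g'(t*) = g(t*)/(T + t*).
g'(t) = 0.46·326·t^-0.54. Setting 0.46·326·t^-0.54 = 326·t^0.46/(26+t) gives 0.46(26+t) = t, so 0.54·t = 0.46×26.
t* = 0.46×26/0.54 = 22.15 min.

22.15 min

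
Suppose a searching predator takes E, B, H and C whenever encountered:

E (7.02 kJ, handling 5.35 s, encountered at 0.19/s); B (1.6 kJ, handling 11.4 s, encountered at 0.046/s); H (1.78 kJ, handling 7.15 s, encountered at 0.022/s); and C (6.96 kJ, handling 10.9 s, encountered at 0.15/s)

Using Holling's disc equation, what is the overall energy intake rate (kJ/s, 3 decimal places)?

R = (0.19×7.02 + 0.046×1.6 + 0.022×1.78 + 0.15×6.96) / (1 + 0.19×5.35 + 0.046×11.4 + 0.022×7.15 + 0.15×10.9) = 2.491/4.333 = 0.5748 kJ/s.

0.575 kJ/s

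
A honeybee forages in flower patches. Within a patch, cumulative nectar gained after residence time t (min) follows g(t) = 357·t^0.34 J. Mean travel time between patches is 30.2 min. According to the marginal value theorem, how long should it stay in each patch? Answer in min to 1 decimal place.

By the marginal value theorem, leave when the instantaneous gain rate g'(t) equals the habitat-wide average g(t)/(T + t).
g'(t) = 0.34·357·t^-0.66. Setting 0.34·357·t^-0.66 = 357·t^0.34/(30.2+t) gives 0.34(30.2+t) = t, so 0.66·t = 0.34×30.2.
t* = 0.34×30.2/0.66 = 15.56 min.

15.6 min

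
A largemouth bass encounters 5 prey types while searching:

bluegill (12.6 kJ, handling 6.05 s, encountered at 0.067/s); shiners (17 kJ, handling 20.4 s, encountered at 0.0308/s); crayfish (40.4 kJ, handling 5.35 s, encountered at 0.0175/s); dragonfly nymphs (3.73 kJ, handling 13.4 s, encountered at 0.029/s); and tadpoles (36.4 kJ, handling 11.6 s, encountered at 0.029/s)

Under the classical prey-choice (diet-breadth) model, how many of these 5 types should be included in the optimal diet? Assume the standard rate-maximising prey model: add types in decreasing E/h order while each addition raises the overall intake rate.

Rank by E/h (kJ/s): crayfish 7.55, tadpoles 3.14, bluegill 2.08, shiners 0.833, dragonfly nymphs 0.278. Include each in turn until the next type's E/h falls below the running intake rate.
Rate on top 1: 0.6465. tadpoles: 3.14 > 0.6465 → include.
Rate on top 2: 1.233. bluegill: 2.08 > 1.233 → include.
Rate on top 3: 1.42. shiners: 0.833 < 1.42 → exclude; stop.
Optimal diet: crayfish, tadpoles, bluegill — 3 of 5 types.

3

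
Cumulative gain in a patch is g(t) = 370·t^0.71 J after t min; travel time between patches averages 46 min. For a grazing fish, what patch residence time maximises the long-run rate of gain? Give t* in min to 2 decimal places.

Maximise g(t)/(T+t): set derivative to zero → g'(t)(T+t) = g(t).
g'(t) = 0.71·370·t^-0.29. Setting 0.71·370·t^-0.29 = 370·t^0.71/(46+t) gives 0.71(46+t) = t, so 0.29·t = 0.71×46.
t* = 0.71×46/0.29 = 112.6 min.

112.62 min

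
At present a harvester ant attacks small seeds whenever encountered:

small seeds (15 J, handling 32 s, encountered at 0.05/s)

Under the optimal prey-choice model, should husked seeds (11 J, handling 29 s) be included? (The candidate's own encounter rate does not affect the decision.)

Yes

On small seeds alone, R = ΣλE/(1+Σλh) = 0.75/2.6 = 0.2885 J/s.
Profitability of husked seeds: 11/29 = 0.3793 J/s.
0.3793 > 0.2885, so adding husked seeds raises the average — include it.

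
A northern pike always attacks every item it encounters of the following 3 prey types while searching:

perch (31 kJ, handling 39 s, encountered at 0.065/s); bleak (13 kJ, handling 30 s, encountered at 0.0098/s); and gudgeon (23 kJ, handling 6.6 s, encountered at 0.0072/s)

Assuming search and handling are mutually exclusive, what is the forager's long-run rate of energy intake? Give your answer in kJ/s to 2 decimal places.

R = Σλ_iE_i / (1 + Σλ_ih_i)
Numerator: 0.065×31 + 0.0098×13 + 0.0072×23 = 2.308
Denominator: 1 + 0.065×39 + 0.0098×30 + 0.0072×6.6 = 3.877
R = 2.308/3.877 = 0.5954 kJ/s

0.60 kJ/s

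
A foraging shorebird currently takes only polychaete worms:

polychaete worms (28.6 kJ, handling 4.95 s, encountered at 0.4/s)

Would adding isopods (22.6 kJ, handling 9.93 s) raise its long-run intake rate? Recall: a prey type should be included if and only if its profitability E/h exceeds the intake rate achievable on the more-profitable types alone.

Current rate: (0.4×28.6)/(1 + 0.4×4.95) = 3.839 kJ/s.
isopods: E/h = 22.6/9.93 = 2.276 kJ/s.
2.276 < 3.839, so adding isopods would lower the average — exclude it.

No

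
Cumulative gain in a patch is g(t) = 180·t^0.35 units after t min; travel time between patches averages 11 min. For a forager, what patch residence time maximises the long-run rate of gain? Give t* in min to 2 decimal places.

Optimal t* satisfies g'(t*) = g(t*)/(T + t*).
g'(t) = 0.35·180·t^-0.65. Setting 0.35·180·t^-0.65 = 180·t^0.35/(11+t) gives 0.35(11+t) = t, so 0.65·t = 0.35×11.
t* = 0.35×11/0.65 = 5.923 min.

5.92 min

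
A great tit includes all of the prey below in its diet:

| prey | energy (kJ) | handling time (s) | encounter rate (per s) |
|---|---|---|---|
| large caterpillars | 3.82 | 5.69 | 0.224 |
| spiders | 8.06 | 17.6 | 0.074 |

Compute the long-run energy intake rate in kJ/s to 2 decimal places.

R = (0.224×3.82 + 0.074×8.06) / (1 + 0.224×5.69 + 0.074×17.6) = 1.452/3.577 = 0.406 kJ/s.

0.41 kJ/s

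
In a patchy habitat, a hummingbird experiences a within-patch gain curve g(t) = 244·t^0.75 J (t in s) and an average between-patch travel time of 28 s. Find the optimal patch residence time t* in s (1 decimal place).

84.0 s

Maximise g(t)/(T+t): set derivative to zero → g'(t)(T+t) = g(t).
g'(t) = 0.75·244·t^-0.25. Setting 0.75·244·t^-0.25 = 244·t^0.75/(28+t) gives 0.75(28+t) = t, so 0.25·t = 0.75×28.
t* = 0.75×28/0.25 = 84 s.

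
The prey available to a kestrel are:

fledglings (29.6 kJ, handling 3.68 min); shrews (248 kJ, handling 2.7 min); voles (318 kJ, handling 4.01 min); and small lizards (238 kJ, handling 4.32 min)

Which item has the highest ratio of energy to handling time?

Profitability E/h (kJ/min): fledglings = 29.6/3.68 = 8.04, shrews = 248/2.7 = 91.9, voles = 318/4.01 = 79.3, small lizards = 238/4.32 = 55.1.
Ranked: shrews > voles > small lizards > fledglings.

shrews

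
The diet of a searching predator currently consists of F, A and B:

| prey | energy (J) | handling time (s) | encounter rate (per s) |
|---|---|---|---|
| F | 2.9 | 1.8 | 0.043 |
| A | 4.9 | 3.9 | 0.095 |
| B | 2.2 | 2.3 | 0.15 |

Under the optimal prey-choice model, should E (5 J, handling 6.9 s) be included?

Yes

Intake rate on the current diet: R = (0.043×2.9 + 0.095×4.9 + 0.15×2.2) / (1 + 0.043×1.8 + 0.095×3.9 + 0.15×2.3) = 0.9202/1.793 = 0.5132 J/s.
Profitability of E: 5/6.9 = 0.7246 J/s.
Since 0.7246 > R, including E increases the long-run rate.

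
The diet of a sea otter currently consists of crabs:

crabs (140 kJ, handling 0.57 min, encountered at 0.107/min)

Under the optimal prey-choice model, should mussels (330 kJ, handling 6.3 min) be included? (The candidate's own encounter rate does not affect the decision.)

Yes

Current rate: (0.107×140)/(1 + 0.107×0.57) = 14.12 kJ/min.
Profitability of mussels: 330/6.3 = 52.38 kJ/min.
Since 52.38 > R, including mussels increases the long-run rate.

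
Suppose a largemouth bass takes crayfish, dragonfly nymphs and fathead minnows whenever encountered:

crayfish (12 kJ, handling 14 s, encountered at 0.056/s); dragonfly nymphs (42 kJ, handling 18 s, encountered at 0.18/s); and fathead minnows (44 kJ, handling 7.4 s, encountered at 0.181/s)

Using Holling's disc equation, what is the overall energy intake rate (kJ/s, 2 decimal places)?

2.55 kJ/s

R = (0.056×12 + 0.18×42 + 0.181×44) / (1 + 0.056×14 + 0.18×18 + 0.181×7.4) = 16.2/6.363 = 2.545 kJ/s.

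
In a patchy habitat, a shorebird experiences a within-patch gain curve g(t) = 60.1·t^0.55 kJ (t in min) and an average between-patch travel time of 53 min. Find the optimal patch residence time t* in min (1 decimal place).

Optimal t* satisfies g'(t*) = g(t*)/(T + t*).
g'(t) = 0.55·60.1·t^-0.45. Setting 0.55·60.1·t^-0.45 = 60.1·t^0.55/(53+t) gives 0.55(53+t) = t, so 0.45·t = 0.55×53.
t* = 0.55×53/0.45 = 64.78 min.

64.8 min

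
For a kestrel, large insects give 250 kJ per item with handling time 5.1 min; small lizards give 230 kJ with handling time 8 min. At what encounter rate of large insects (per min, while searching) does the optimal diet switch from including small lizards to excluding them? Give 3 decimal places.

The zero-one rule: include small lizards iff E₂/h₂ > λE₁/(1+λh₁). Equality gives the switch point.
λE₁h₂ = E₂ + λE₂h₁ ⇒ λ = E₂/(E₁h₂ − E₂h₁) = 230/(2000 − 1173) = 0.2781 per min.

0.278 per min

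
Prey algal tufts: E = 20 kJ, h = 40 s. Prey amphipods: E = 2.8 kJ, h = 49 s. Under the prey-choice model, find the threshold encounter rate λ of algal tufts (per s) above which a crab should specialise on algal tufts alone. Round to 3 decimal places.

At the threshold, the rate on algal tufts alone equals the profitability of amphipods: λ·20/(1 + λ·40) = 2.8/49 = 0.05714.
Rearranging, λ(20 − 0.05714×40) = 0.05714, so λ = 0.05714/17.71 = 0.003226 per s.

0.003 per s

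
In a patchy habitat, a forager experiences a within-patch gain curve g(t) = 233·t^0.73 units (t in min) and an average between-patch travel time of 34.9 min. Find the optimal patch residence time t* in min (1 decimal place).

94.4 min

Optimal t* satisfies g'(t*) = g(t*)/(T + t*).
g'(t) = 0.73·233·t^-0.27. Setting 0.73·233·t^-0.27 = 233·t^0.73/(34.9+t) gives 0.73(34.9+t) = t, so 0.27·t = 0.73×34.9.
t* = 0.73×34.9/0.27 = 94.36 min.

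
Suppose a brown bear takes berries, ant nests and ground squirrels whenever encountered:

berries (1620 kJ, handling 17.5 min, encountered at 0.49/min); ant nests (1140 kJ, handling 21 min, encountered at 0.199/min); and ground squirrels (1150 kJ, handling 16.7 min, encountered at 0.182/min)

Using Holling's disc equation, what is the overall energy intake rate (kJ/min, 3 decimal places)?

R = (0.49×1620 + 0.199×1140 + 0.182×1150) / (1 + 0.49×17.5 + 0.199×21 + 0.182×16.7) = 1230/16.79 = 73.24 kJ/min.

73.241 kJ/min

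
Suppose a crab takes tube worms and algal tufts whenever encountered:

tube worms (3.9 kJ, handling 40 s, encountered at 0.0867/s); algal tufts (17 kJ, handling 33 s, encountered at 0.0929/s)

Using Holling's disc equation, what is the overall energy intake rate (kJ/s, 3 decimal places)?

0.255 kJ/s

R = (0.0867×3.9 + 0.0929×17) / (1 + 0.0867×40 + 0.0929×33) = 1.917/7.534 = 0.2545 kJ/s.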